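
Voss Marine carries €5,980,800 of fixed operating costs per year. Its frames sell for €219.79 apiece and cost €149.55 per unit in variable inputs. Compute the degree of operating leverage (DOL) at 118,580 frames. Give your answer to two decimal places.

Contribution at this volume is 118,580 × €70.24 = €8,329,059.20.
Operating income = contribution − fixed costs = €8,329,059.20 − €5,980,800 = €2,348,259.20.
So DOL = total CM / EBIT = €8,329,059.20 / €2,348,259.20 = 3.5469.

3.55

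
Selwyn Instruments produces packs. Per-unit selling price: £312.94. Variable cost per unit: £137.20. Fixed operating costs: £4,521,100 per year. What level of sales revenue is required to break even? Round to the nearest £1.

CM per unit = £312.94 − £137.20 = £175.74; CM ratio = £175.74 / £312.94 = 0.5616.
Break-even revenue = fixed costs × price ÷ CM = £4,521,100 × £312.94 ÷ £175.74 = £8,050,717.

£8,050,717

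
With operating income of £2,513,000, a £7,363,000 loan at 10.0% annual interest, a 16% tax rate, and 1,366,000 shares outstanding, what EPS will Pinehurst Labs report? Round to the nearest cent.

£1.09

Pre-tax income = £2,513,000 − £736,300.00 = £1,776,700.00.
After tax at 16%: net income = £1,776,700.00 × 0.84 = £1,492,428.00.
EPS = £1,492,428.00 ÷ 1,366,000 = £1.09.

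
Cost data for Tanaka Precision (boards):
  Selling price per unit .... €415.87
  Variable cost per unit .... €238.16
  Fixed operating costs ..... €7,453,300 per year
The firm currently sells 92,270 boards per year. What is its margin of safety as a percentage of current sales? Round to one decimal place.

54.5%

Unit CM = price − variable cost = €415.87 − €238.16 = €177.71. Break-even units = €7,453,300 ÷ €177.71 = 41,940.80; break-even revenue = 41,940.80 × €415.87 = €17,441,921.51.
Current sales = 92,270 × €415.87 = €38,372,324.90.
Margin of safety = (€38,372,324.90 − €17,441,921.51) ÷ €38,372,324.90 = 54.5%.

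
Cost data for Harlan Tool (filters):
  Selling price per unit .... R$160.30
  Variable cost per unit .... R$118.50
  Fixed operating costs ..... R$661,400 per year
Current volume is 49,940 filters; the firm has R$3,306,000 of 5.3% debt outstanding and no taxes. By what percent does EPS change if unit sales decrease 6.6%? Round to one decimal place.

Contribution at this volume is 49,940 × R$41.80 = R$2,087,492.00.
EBIT = R$2,087,492.00 − R$661,400 = R$1,426,092.00.
Interest = R$175,218.00, so EBIT − I = R$1,250,874.00.
Degree of combined leverage = contribution ÷ (EBIT − I) = R$2,087,492.00 ÷ R$1,250,874.00 = 1.6688.
%ΔEPS = DCL × %ΔSales = 1.6688 × -6.6% = -11.0%.

-11.0%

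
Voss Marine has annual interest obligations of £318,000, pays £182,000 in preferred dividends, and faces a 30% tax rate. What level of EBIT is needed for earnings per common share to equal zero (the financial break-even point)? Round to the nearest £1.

Preferred dividends are paid after tax, so their pre-tax equivalent is £182,000 ÷ (1 − 0.30) = £260,000.00.
EPS = 0 when EBIT covers interest plus the pre-tax preferred burden: £318,000 + £260,000.00 = £578,000.00.

£578,000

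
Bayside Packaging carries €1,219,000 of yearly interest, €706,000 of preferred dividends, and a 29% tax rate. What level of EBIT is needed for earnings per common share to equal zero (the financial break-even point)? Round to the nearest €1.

€2,213,366

Preferred dividends are paid after tax, so their pre-tax equivalent is €706,000 ÷ (1 − 0.29) = €994,366.20.
Financial break-even EBIT = interest + D_p ÷ (1 − t) = €1,219,000 + €994,366.20 = €2,213,366.20.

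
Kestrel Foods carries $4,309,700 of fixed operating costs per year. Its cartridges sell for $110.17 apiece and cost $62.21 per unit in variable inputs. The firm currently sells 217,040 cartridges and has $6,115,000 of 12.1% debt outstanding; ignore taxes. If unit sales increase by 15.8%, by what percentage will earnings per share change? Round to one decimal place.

Contribution at this volume is 217,040 × $47.96 = $10,409,238.40.
Subtracting fixed costs: EBIT = $10,409,238.40 − $4,309,700 = $6,099,538.40.
After interest of $739,915.00, pre-tax earnings = $5,359,623.40.
DCL = total CM / (EBIT − I) = $10,409,238.40 / $5,359,623.40 = 1.9422.
%ΔEPS = DCL × %ΔSales = 1.9422 × +15.8% = +30.7%.

+30.7%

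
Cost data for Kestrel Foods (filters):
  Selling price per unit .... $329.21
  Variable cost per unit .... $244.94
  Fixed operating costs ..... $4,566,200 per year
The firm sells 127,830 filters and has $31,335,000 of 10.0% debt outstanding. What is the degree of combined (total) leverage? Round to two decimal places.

3.51

Total contribution margin = 127,830 × $84.27 = $10,772,234.10.
Subtracting fixed costs: EBIT = $10,772,234.10 − $4,566,200 = $6,206,034.10. Interest = $3,133,500.00, so EBIT − I = $3,072,534.10.
Degree of total leverage = total CM / (EBIT − interest) = $10,772,234.10 / $3,072,534.10 = 3.5060.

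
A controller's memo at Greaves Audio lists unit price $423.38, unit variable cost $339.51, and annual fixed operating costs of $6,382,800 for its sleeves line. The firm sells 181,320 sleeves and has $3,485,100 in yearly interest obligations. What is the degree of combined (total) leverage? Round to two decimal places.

2.85

At 181,320 units, contribution = 181,320 × $83.87 = $15,207,308.40.
EBIT = $15,207,308.40 − $6,382,800 = $8,824,508.40. Interest = $3,485,100.00.
DOL = $15,207,308.40 ÷ $8,824,508.40 = 1.7233; DFL = $8,824,508.40 ÷ $5,339,408.40 = 1.6527.
Combined leverage = 1.7233 × 1.6527 = 2.8481.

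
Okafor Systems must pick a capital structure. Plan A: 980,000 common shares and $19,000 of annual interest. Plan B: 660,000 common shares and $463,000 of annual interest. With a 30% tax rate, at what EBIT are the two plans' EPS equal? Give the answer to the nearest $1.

At indifference, (EBIT − 19,000)(1 − t)/980,000 = (EBIT − 463,000)(1 − t)/660,000.
The (1 − t) factor cancels: (EBIT − 19,000) × 660,000 = (EBIT − 463,000) × 980,000.
Solving, EBIT = (463,000·980,000 − 19,000·660,000) / (980,000 − 660,000) = 441,200,000,000 / 320,000 = 1,378,750.00.

$1,378,750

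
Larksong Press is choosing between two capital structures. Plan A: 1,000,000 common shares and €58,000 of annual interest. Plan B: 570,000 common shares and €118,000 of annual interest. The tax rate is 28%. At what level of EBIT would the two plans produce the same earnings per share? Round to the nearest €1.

€197,535

At indifference, (EBIT − 58,000)(1 − t)/1,000,000 = (EBIT − 118,000)(1 − t)/570,000.
Cancelling (1 − t) and cross-multiplying: 570,000·(EBIT − 58,000) = 1,000,000·(EBIT − 118,000).
Solving, EBIT = (118,000·1,000,000 − 58,000·570,000) / (1,000,000 − 570,000) = 84,940,000,000 / 430,000 = 197,534.88.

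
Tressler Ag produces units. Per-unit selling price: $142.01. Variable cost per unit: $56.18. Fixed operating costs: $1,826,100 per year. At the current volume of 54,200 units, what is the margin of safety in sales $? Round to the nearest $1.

$4,675,569

Unit CM = price − variable cost = $142.01 − $56.18 = $85.83. Break-even units = $1,826,100 ÷ $85.83 = 21,275.78; break-even revenue = 21,275.78 × $142.01 = $3,021,373.19.
Current sales = 54,200 × $142.01 = $7,696,942.00.
Margin of safety = $7,696,942.00 − $3,021,373.19 = $4,675,569.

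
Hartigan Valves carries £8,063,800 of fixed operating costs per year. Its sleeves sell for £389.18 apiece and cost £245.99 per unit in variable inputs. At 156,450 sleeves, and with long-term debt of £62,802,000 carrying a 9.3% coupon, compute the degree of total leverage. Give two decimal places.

2.64

At 156,450 units, contribution = 156,450 × £143.19 = £22,402,075.50.
Subtracting fixed costs: EBIT = £22,402,075.50 − £8,063,800 = £14,338,275.50. Interest = £5,840,586.00.
DOL = £22,402,075.50 ÷ £14,338,275.50 = 1.5624; DFL = £14,338,275.50 ÷ £8,497,689.50 = 1.6873.
DCL = DOL × DFL = 1.5624 × 1.6873 = 2.6362.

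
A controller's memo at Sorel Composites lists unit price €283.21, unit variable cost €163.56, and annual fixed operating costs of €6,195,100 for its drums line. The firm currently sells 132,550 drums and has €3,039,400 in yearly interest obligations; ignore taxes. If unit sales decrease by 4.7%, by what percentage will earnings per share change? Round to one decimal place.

-11.3%

At 132,550 units, contribution = 132,550 × €119.65 = €15,859,607.50.
Operating income = contribution − fixed costs = €15,859,607.50 − €6,195,100 = €9,664,507.50.
After interest of €3,039,400.00, pre-tax earnings = €6,625,107.50.
Degree of combined leverage = contribution ÷ (EBIT − I) = €15,859,607.50 ÷ €6,625,107.50 = 2.3939.
%ΔEPS = DCL × %ΔSales = 2.3939 × -4.7% = -11.3%.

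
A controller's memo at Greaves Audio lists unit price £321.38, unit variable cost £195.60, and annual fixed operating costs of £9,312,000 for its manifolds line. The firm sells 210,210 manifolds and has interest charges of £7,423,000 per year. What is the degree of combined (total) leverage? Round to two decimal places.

Contribution at this volume is 210,210 × £125.78 = £26,440,213.80.
EBIT = £26,440,213.80 − £9,312,000 = £17,128,213.80. Interest = £7,423,000.00, so EBIT − I = £9,705,213.80.
Degree of total leverage = total CM / (EBIT − interest) = £26,440,213.80 / £9,705,213.80 = 2.7243.

2.72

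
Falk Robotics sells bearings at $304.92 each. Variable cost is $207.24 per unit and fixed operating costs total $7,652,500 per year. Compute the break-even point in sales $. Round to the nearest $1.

$23,888,209

Contribution margin per unit = $304.92 − $207.24 = $97.68, a CM ratio of $97.68 ÷ $304.92 = 0.3203.
Break-even revenue = fixed costs × price ÷ CM = $7,652,500 × $304.92 ÷ $97.68 = $23,888,209.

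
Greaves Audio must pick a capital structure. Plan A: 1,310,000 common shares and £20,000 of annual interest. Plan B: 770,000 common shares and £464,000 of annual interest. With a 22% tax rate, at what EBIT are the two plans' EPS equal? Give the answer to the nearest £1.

At indifference, (EBIT − 20,000)(1 − t)/1,310,000 = (EBIT − 464,000)(1 − t)/770,000.
Cancelling (1 − t) and cross-multiplying: 770,000·(EBIT − 20,000) = 1,310,000·(EBIT − 464,000).
Solving, EBIT = (464,000·1,310,000 − 20,000·770,000) / (1,310,000 − 770,000) = 592,440,000,000 / 540,000 = 1,097,111.11.

£1,097,111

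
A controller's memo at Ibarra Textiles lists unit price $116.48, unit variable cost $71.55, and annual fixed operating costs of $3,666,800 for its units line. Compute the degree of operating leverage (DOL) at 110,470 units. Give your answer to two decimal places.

At 110,470 units, contribution = 110,470 × $44.93 = $4,963,417.10.
EBIT = $4,963,417.10 − $3,666,800 = $1,296,617.10.
Degree of operating leverage = $4,963,417.10 / $1,296,617.10 = 3.8280.

3.83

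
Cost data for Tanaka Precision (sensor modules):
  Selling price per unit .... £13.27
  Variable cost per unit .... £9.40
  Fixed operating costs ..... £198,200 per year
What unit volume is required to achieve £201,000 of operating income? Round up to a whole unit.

Each unit contributes £13.27 − £9.40 = £3.87.
Units = (FC + target) / CM = (£198,200 + £201,000) / £3.87 = 103,152.45, so 103,153 sensor modules.

103,153 sensor modules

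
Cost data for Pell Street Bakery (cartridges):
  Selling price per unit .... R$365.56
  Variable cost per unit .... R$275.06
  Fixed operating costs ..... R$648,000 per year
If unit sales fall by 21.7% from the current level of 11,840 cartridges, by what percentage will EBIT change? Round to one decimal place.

Total contribution margin = 11,840 × R$90.50 = R$1,071,520.00.
Subtracting fixed costs: EBIT = R$1,071,520.00 − R$648,000 = R$423,520.00.
So DOL = total CM / EBIT = R$1,071,520.00 / R$423,520.00 = 2.5300.
%ΔEBIT = DOL × %ΔSales = 2.5300 × -21.7% = -54.9%.

-54.9%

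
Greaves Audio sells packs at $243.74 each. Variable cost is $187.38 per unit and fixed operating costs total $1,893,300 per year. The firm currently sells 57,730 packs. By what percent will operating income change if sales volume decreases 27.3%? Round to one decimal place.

-65.3%

Contribution at this volume is 57,730 × $56.36 = $3,253,662.80.
EBIT = $3,253,662.80 − $1,893,300 = $1,360,362.80.
Degree of operating leverage = $3,253,662.80 / $1,360,362.80 = 2.3918.
Operating income changes by 2.3918 × -27.3% = -65.3%.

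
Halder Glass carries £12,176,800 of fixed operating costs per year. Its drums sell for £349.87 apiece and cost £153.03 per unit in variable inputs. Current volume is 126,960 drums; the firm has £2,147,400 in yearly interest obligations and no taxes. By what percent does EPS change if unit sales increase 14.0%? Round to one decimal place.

+32.8%

Contribution at this volume is 126,960 × £196.84 = £24,990,806.40.
Subtracting fixed costs: EBIT = £24,990,806.40 − £12,176,800 = £12,814,006.40.
After interest of £2,147,400.00, pre-tax earnings = £10,666,606.40.
DCL = total CM / (EBIT − I) = £24,990,806.40 / £10,666,606.40 = 2.3429.
%ΔEPS = DCL × %ΔSales = 2.3429 × +14.0% = +32.8%.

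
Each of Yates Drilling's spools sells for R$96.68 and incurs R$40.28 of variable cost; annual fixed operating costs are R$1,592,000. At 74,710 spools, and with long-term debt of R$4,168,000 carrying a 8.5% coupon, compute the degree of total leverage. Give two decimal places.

Contribution at this volume is 74,710 × R$56.40 = R$4,213,644.00.
Subtracting fixed costs: EBIT = R$4,213,644.00 − R$1,592,000 = R$2,621,644.00. Interest = R$354,280.00.
DOL = R$4,213,644.00 ÷ R$2,621,644.00 = 1.6073; DFL = R$2,621,644.00 ÷ R$2,267,364.00 = 1.1563.
DCL = DOL × DFL = 1.6073 × 1.1563 = 1.8585.

1.86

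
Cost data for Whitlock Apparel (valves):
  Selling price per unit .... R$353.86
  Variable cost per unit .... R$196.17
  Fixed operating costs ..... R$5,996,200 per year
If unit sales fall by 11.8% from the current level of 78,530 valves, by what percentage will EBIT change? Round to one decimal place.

-22.9%

Contribution at this volume is 78,530 × R$157.69 = R$12,383,395.70.
Subtracting fixed costs: EBIT = R$12,383,395.70 − R$5,996,200 = R$6,387,195.70.
DOL = contribution ÷ EBIT = R$12,383,395.70 ÷ R$6,387,195.70 = 1.9388.
So EBIT moves 1.9388 × (-11.8%) = -22.9%.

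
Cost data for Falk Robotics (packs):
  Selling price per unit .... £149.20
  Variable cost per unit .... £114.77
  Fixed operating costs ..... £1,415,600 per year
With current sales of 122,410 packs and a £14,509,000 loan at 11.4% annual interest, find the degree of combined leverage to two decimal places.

3.68

At 122,410 units, contribution = 122,410 × £34.43 = £4,214,576.30.
EBIT = £4,214,576.30 − £1,415,600 = £2,798,976.30. Interest = £1,654,026.00, so EBIT − I = £1,144,950.30.
DCL = contribution ÷ (EBIT − I) = £4,214,576.30 ÷ £1,144,950.30 = 3.6810.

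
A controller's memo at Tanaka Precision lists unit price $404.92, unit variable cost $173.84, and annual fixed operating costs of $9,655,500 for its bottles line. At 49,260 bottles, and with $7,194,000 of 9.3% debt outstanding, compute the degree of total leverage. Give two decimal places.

Contribution at this volume is 49,260 × $231.08 = $11,383,000.80.
Operating income = contribution − fixed costs = $11,383,000.80 − $9,655,500 = $1,727,500.80. Interest = $669,042.00, so EBIT − I = $1,058,458.80.
Degree of total leverage = total CM / (EBIT − interest) = $11,383,000.80 / $1,058,458.80 = 10.7543.

10.75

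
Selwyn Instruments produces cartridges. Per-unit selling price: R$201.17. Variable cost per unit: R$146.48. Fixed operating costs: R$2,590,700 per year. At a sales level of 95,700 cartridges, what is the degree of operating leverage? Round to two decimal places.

Contribution at this volume is 95,700 × R$54.69 = R$5,233,833.00.
EBIT = R$5,233,833.00 − R$2,590,700 = R$2,643,133.00.
Degree of operating leverage = R$5,233,833.00 / R$2,643,133.00 = 1.9802.

1.98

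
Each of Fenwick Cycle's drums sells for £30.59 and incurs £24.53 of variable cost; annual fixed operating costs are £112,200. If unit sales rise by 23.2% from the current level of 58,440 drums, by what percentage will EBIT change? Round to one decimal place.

+34.0%

Total contribution margin = 58,440 × £6.06 = £354,146.40.
EBIT = £354,146.40 − £112,200 = £241,946.40.
Degree of operating leverage = £354,146.40 / £241,946.40 = 1.4637.
%ΔEBIT = DOL × %ΔSales = 1.4637 × +23.2% = +34.0%.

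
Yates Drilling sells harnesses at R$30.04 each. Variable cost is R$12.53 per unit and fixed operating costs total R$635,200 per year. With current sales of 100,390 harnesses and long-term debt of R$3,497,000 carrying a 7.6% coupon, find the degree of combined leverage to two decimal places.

2.05

At 100,390 units, contribution = 100,390 × R$17.51 = R$1,757,828.90.
Subtracting fixed costs: EBIT = R$1,757,828.90 − R$635,200 = R$1,122,628.90. Interest = R$265,772.00, so EBIT − I = R$856,856.90.
DCL = contribution ÷ (EBIT − I) = R$1,757,828.90 ÷ R$856,856.90 = 2.0515.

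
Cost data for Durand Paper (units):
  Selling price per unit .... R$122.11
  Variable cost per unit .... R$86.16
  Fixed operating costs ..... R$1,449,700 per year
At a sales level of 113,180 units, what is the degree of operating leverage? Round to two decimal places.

At 113,180 units, contribution = 113,180 × R$35.95 = R$4,068,821.00.
EBIT = R$4,068,821.00 − R$1,449,700 = R$2,619,121.00.
So DOL = total CM / EBIT = R$4,068,821.00 / R$2,619,121.00 = 1.5535.

1.55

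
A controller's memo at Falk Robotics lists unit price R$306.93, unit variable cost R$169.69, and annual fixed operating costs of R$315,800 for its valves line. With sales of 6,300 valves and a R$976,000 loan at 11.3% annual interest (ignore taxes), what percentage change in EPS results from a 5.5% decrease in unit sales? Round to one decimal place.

-10.8%

Total contribution margin = 6,300 × R$137.24 = R$864,612.00.
EBIT = R$864,612.00 − R$315,800 = R$548,812.00.
After interest of R$110,288.00, pre-tax earnings = R$438,524.00.
DCL = total CM / (EBIT − I) = R$864,612.00 / R$438,524.00 = 1.9716.
EPS therefore changes by 1.9716 × (-5.5%) = -10.8%.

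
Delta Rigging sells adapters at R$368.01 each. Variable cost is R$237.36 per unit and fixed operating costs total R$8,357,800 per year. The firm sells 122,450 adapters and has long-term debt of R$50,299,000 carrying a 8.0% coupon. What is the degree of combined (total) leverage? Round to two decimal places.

4.42

Total contribution margin = 122,450 × R$130.65 = R$15,998,092.50.
Operating income = contribution − fixed costs = R$15,998,092.50 − R$8,357,800 = R$7,640,292.50. Interest = R$4,023,920.00, so EBIT − I = R$3,616,372.50.
Degree of total leverage = total CM / (EBIT − interest) = R$15,998,092.50 / R$3,616,372.50 = 4.4238.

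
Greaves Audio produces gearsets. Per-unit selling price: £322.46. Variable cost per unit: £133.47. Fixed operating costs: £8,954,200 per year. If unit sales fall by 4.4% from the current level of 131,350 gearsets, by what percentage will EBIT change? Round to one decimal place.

Total contribution margin = 131,350 × £188.99 = £24,823,836.50.
EBIT = £24,823,836.50 − £8,954,200 = £15,869,636.50.
DOL = contribution ÷ EBIT = £24,823,836.50 ÷ £15,869,636.50 = 1.5642.
So EBIT moves 1.5642 × (-4.4%) = -6.9%.

-6.9%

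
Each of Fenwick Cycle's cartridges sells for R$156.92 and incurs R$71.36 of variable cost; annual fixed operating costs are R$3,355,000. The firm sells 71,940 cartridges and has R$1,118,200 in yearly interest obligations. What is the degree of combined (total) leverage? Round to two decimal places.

Total contribution margin = 71,940 × R$85.56 = R$6,155,186.40.
Subtracting fixed costs: EBIT = R$6,155,186.40 − R$3,355,000 = R$2,800,186.40. Interest = R$1,118,200.00, so EBIT − I = R$1,681,986.40.
Degree of total leverage = total CM / (EBIT − interest) = R$6,155,186.40 / R$1,681,986.40 = 3.6595.

3.66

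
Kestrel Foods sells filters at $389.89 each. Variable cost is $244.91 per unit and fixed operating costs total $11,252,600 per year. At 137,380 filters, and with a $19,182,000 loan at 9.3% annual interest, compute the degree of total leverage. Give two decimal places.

2.89

Total contribution margin = 137,380 × $144.98 = $19,917,352.40.
EBIT = $19,917,352.40 − $11,252,600 = $8,664,752.40. Interest = $1,783,926.00, so EBIT − I = $6,880,826.40.
Degree of total leverage = total CM / (EBIT − interest) = $19,917,352.40 / $6,880,826.40 = 2.8946.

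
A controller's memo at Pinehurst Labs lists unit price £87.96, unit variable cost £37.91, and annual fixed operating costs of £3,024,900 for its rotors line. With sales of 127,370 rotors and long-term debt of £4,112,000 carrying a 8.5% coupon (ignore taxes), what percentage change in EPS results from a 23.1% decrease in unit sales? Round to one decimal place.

-49.1%

Contribution at this volume is 127,370 × £50.05 = £6,374,868.50.
EBIT = £6,374,868.50 − £3,024,900 = £3,349,968.50.
Interest = £349,520.00, so EBIT − I = £3,000,448.50.
DCL = total CM / (EBIT − I) = £6,374,868.50 / £3,000,448.50 = 2.1246.
%ΔEPS = DCL × %ΔSales = 2.1246 × -23.1% = -49.1%.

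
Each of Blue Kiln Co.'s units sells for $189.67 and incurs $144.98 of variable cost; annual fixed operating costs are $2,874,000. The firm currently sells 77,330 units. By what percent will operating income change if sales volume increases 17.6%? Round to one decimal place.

At 77,330 units, contribution = 77,330 × $44.69 = $3,455,877.70.
Subtracting fixed costs: EBIT = $3,455,877.70 − $2,874,000 = $581,877.70.
DOL = contribution ÷ EBIT = $3,455,877.70 ÷ $581,877.70 = 5.9392.
So EBIT moves 5.9392 × (+17.6%) = +104.5%.

+104.5%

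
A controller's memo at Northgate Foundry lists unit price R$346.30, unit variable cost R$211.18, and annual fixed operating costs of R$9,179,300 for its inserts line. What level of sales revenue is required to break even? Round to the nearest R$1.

CM per unit = R$346.30 − R$211.18 = R$135.12; CM ratio = R$135.12 / R$346.30 = 0.3902.
Break-even revenue = fixed costs × price ÷ CM = R$9,179,300 × R$346.30 ÷ R$135.12 = R$23,525,693.

R$23,525,693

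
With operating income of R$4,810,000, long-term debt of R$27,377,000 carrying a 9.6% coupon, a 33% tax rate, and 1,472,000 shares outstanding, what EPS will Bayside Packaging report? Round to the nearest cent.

Pre-tax income = R$4,810,000 − R$2,628,192.00 = R$2,181,808.00.
Net income = R$2,181,808.00 × (1 − 0.33) = R$1,461,811.36.
Per share: R$1,461,811.36 / 1,472,000 shares = R$0.99.

R$0.99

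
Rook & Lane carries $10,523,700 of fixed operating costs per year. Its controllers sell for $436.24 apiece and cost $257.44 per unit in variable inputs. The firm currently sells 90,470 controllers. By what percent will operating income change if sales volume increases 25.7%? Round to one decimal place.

+73.5%

At 90,470 units, contribution = 90,470 × $178.80 = $16,176,036.00.
Subtracting fixed costs: EBIT = $16,176,036.00 − $10,523,700 = $5,652,336.00.
So DOL = total CM / EBIT = $16,176,036.00 / $5,652,336.00 = 2.8618.
Operating income changes by 2.8618 × +25.7% = +73.5%.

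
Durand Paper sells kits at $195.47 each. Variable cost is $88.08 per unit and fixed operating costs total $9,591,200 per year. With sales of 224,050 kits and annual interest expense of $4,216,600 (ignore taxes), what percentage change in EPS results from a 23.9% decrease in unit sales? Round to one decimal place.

Total contribution margin = 224,050 × $107.39 = $24,060,729.50.
Subtracting fixed costs: EBIT = $24,060,729.50 − $9,591,200 = $14,469,529.50.
Interest = $4,216,600.00, so EBIT − I = $10,252,929.50.
DCL = total CM / (EBIT − I) = $24,060,729.50 / $10,252,929.50 = 2.3467.
%ΔEPS = DCL × %ΔSales = 2.3467 × -23.9% = -56.1%.

-56.1%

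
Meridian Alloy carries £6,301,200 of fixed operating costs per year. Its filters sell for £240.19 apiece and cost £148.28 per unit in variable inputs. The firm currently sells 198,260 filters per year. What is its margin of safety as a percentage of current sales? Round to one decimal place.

Each unit contributes £240.19 − £148.28 = £91.91. Break-even units = £6,301,200 ÷ £91.91 = 68,558.37; break-even revenue = 68,558.37 × £240.19 = £16,467,035.45.
Actual sales revenue = 198,260 × £240.19 = £47,620,069.40.
Margin of safety = (£47,620,069.40 − £16,467,035.45) ÷ £47,620,069.40 = 65.4%.

65.4%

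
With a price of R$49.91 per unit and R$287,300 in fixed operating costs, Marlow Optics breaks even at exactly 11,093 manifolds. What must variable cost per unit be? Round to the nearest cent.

R$24.01

At break-even, FC = Q × (P − VC), so P − VC = R$287,300 ÷ 11,093 = R$25.8992.
Hence VC = price − CM = R$49.91 − R$25.8992 = R$24.01.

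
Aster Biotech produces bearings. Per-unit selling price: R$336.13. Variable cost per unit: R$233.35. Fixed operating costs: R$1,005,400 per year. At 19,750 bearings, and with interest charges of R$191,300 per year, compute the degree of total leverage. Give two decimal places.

Contribution at this volume is 19,750 × R$102.78 = R$2,029,905.00.
Subtracting fixed costs: EBIT = R$2,029,905.00 − R$1,005,400 = R$1,024,505.00. Interest = R$191,300.00, so EBIT − I = R$833,205.00.
DCL = contribution ÷ (EBIT − I) = R$2,029,905.00 ÷ R$833,205.00 = 2.4363.

2.44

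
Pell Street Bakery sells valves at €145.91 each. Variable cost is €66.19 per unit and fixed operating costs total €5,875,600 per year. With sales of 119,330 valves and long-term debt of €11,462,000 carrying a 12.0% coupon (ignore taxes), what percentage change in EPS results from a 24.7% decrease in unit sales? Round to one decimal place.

-103.9%

Contribution at this volume is 119,330 × €79.72 = €9,512,987.60.
EBIT = €9,512,987.60 − €5,875,600 = €3,637,387.60.
After interest of €1,375,440.00, pre-tax earnings = €2,261,947.60.
DCL = total CM / (EBIT − I) = €9,512,987.60 / €2,261,947.60 = 4.2057.
%ΔEPS = DCL × %ΔSales = 4.2057 × -24.7% = -103.9%.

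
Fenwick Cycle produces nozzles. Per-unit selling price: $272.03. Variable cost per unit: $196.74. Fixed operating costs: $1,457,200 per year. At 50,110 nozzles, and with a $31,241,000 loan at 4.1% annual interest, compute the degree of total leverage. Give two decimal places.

3.65

Total contribution margin = 50,110 × $75.29 = $3,772,781.90.
Operating income = contribution − fixed costs = $3,772,781.90 − $1,457,200 = $2,315,581.90. Interest = $1,280,881.00.
DOL = $3,772,781.90 ÷ $2,315,581.90 = 1.6293; DFL = $2,315,581.90 ÷ $1,034,700.90 = 2.2379.
Combined leverage = 1.6293 × 2.2379 = 3.6462.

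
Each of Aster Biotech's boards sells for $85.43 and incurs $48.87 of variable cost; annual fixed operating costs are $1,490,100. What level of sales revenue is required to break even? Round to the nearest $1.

CM per unit = $85.43 − $48.87 = $36.56; CM ratio = $36.56 / $85.43 = 0.4280.
Break-even revenue = fixed costs × price ÷ CM = $1,490,100 × $85.43 ÷ $36.56 = $3,481,927.

$3,481,927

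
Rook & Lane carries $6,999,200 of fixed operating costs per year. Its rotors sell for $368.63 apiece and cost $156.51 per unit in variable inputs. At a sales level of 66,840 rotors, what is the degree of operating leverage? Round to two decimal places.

At 66,840 units, contribution = 66,840 × $212.12 = $14,178,100.80.
Subtracting fixed costs: EBIT = $14,178,100.80 − $6,999,200 = $7,178,900.80.
So DOL = total CM / EBIT = $14,178,100.80 / $7,178,900.80 = 1.9750.

1.97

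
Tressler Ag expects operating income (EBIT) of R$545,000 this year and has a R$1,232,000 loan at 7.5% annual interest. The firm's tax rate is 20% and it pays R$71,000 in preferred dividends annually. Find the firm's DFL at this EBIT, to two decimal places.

1.50

Interest = R$92,400.00.
Preferred dividends grossed up pre-tax: R$71,000 / (1 − 0.20) = R$88,750.00.
DFL = EBIT ÷ [EBIT − I − D_p/(1−t)] = R$545,000 ÷ [R$545,000 − R$92,400.00 − R$88,750.00] = R$545,000 ÷ R$363,850.00 = 1.4979.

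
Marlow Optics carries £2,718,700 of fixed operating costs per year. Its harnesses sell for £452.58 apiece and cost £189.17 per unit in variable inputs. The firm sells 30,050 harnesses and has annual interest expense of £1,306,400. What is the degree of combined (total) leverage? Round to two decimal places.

Contribution at this volume is 30,050 × £263.41 = £7,915,470.50.
EBIT = £7,915,470.50 − £2,718,700 = £5,196,770.50. Interest = £1,306,400.00, so EBIT − I = £3,890,370.50.
Degree of total leverage = total CM / (EBIT − interest) = £7,915,470.50 / £3,890,370.50 = 2.0346.

2.03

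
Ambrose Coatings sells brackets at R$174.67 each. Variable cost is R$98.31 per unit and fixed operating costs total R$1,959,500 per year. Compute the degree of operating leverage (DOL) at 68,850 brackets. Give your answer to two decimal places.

At 68,850 units, contribution = 68,850 × R$76.36 = R$5,257,386.00.
Subtracting fixed costs: EBIT = R$5,257,386.00 − R$1,959,500 = R$3,297,886.00.
DOL = contribution ÷ EBIT = R$5,257,386.00 ÷ R$3,297,886.00 = 1.5942.

1.59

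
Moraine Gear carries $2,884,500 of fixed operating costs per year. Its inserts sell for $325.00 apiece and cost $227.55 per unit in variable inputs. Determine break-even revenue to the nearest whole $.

$9,619,933

CM per unit = $325.00 − $227.55 = $97.45; CM ratio = $97.45 / $325.00 = 0.2998.
Break-even sales = FC ÷ CM ratio = $2,884,500 × $325.00 / $97.45 = $9,619,933.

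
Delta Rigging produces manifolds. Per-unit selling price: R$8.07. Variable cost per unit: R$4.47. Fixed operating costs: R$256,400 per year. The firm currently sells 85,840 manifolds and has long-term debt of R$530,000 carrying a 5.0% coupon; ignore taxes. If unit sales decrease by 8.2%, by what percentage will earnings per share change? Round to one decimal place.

Total contribution margin = 85,840 × R$3.60 = R$309,024.00.
EBIT = R$309,024.00 − R$256,400 = R$52,624.00.
After interest of R$26,500.00, pre-tax earnings = R$26,124.00.
DCL = total CM / (EBIT − I) = R$309,024.00 / R$26,124.00 = 11.8291.
EPS therefore changes by 11.8291 × (-8.2%) = -97.0%.

-97.0%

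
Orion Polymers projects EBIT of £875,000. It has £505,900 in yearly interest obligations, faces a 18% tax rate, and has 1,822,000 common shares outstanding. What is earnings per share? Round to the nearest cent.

£0.17

Pre-tax income = £875,000 − £505,900.00 = £369,100.00.
After tax at 18%: net income = £369,100.00 × 0.82 = £302,662.00.
Per share: £302,662.00 / 1,822,000 shares = £0.17.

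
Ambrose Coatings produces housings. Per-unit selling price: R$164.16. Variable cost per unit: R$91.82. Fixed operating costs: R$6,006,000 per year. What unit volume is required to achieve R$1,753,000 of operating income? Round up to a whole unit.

107,258 housings

Contribution margin per unit = R$164.16 − R$91.82 = R$72.34.
Need Q such that Q × R$72.34 − R$6,006,000 = R$1,753,000, i.e. Q = R$7,759,000 / R$72.34 = 107,257.40 → 107,258.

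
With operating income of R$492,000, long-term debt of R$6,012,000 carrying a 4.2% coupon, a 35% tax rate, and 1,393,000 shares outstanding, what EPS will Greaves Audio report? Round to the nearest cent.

R$0.11

Pre-tax income = R$492,000 − R$252,504.00 = R$239,496.00.
After tax at 35%: net income = R$239,496.00 × 0.65 = R$155,672.40.
Per share: R$155,672.40 / 1,393,000 shares = R$0.11.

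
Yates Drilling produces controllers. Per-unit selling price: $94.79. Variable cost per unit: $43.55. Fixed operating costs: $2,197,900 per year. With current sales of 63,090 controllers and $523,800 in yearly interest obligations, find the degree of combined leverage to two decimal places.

At 63,090 units, contribution = 63,090 × $51.24 = $3,232,731.60.
EBIT = $3,232,731.60 − $2,197,900 = $1,034,831.60. Interest = $523,800.00.
DOL = $3,232,731.60 ÷ $1,034,831.60 = 3.1239; DFL = $1,034,831.60 ÷ $511,031.60 = 2.0250.
Combined leverage = 3.1239 × 2.0250 = 6.3259.

6.33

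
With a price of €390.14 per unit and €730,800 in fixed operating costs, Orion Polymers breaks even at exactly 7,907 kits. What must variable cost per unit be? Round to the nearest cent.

€297.72

At break-even, FC = Q × (P − VC), so P − VC = €730,800 ÷ 7,907 = €92.4244.
Hence VC = price − CM = €390.14 − €92.4244 = €297.72.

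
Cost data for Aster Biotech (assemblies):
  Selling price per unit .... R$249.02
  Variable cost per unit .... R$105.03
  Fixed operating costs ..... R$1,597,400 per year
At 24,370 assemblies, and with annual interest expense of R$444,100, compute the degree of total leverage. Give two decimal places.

2.39

Total contribution margin = 24,370 × R$143.99 = R$3,509,036.30.
EBIT = R$3,509,036.30 − R$1,597,400 = R$1,911,636.30. Interest = R$444,100.00, so EBIT − I = R$1,467,536.30.
DCL = contribution ÷ (EBIT − I) = R$3,509,036.30 ÷ R$1,467,536.30 = 2.3911.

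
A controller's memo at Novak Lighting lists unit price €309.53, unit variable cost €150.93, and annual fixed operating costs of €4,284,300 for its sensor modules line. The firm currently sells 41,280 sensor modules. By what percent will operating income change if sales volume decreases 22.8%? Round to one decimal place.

-66.0%

Total contribution margin = 41,280 × €158.60 = €6,547,008.00.
Subtracting fixed costs: EBIT = €6,547,008.00 − €4,284,300 = €2,262,708.00.
Degree of operating leverage = €6,547,008.00 / €2,262,708.00 = 2.8934.
So EBIT moves 2.8934 × (-22.8%) = -66.0%.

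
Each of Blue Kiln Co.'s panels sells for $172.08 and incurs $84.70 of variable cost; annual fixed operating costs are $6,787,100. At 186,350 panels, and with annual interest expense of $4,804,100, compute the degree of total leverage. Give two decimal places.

Contribution at this volume is 186,350 × $87.38 = $16,283,263.00.
EBIT = $16,283,263.00 − $6,787,100 = $9,496,163.00. Interest = $4,804,100.00, so EBIT − I = $4,692,063.00.
Degree of total leverage = total CM / (EBIT − interest) = $16,283,263.00 / $4,692,063.00 = 3.4704.

3.47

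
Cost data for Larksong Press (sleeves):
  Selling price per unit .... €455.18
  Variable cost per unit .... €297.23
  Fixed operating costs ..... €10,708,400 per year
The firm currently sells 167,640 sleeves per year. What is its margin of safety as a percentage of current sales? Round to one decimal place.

59.6%

Unit CM = price − variable cost = €455.18 − €297.23 = €157.95. Break-even units = €10,708,400 ÷ €157.95 = 67,796.14; break-even revenue = 67,796.14 × €455.18 = €30,859,446.10.
Current sales = 167,640 × €455.18 = €76,306,375.20.
Margin of safety = (€76,306,375.20 − €30,859,446.10) ÷ €76,306,375.20 = 59.6%.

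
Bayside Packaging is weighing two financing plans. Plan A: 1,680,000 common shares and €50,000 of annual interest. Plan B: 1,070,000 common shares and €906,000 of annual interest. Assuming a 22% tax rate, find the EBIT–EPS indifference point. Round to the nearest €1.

At indifference, (EBIT − 50,000)(1 − t)/1,680,000 = (EBIT − 906,000)(1 − t)/1,070,000.
The (1 − t) factor cancels: (EBIT − 50,000) × 1,070,000 = (EBIT − 906,000) × 1,680,000.
Solving, EBIT = (906,000·1,680,000 − 50,000·1,070,000) / (1,680,000 − 1,070,000) = 1,468,580,000,000 / 610,000 = 2,407,508.20.

€2,407,508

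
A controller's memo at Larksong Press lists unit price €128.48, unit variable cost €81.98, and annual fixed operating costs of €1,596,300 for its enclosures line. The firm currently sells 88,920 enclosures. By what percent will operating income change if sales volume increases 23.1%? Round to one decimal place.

Total contribution margin = 88,920 × €46.50 = €4,134,780.00.
Operating income = contribution − fixed costs = €4,134,780.00 − €1,596,300 = €2,538,480.00.
So DOL = total CM / EBIT = €4,134,780.00 / €2,538,480.00 = 1.6288.
%ΔEBIT = DOL × %ΔSales = 1.6288 × +23.1% = +37.6%.

+37.6%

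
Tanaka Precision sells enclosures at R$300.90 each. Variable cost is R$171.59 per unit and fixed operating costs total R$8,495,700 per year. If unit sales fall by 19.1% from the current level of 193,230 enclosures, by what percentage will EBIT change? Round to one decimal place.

-28.9%

Total contribution margin = 193,230 × R$129.31 = R$24,986,571.30.
Subtracting fixed costs: EBIT = R$24,986,571.30 − R$8,495,700 = R$16,490,871.30.
Degree of operating leverage = R$24,986,571.30 / R$16,490,871.30 = 1.5152.
Operating income changes by 1.5152 × -19.1% = -28.9%.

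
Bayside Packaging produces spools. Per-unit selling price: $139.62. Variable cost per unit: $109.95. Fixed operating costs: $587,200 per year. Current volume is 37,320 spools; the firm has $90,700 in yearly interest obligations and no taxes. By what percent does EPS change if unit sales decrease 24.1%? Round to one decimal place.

Contribution at this volume is 37,320 × $29.67 = $1,107,284.40.
EBIT = $1,107,284.40 − $587,200 = $520,084.40.
After interest of $90,700.00, pre-tax earnings = $429,384.40.
Degree of combined leverage = contribution ÷ (EBIT − I) = $1,107,284.40 ÷ $429,384.40 = 2.5788.
%ΔEPS = DCL × %ΔSales = 2.5788 × -24.1% = -62.1%.

-62.1%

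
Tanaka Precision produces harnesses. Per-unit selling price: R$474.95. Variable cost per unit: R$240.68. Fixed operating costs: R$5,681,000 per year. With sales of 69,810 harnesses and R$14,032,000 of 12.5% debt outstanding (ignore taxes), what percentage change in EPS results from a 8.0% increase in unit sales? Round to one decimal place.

Total contribution margin = 69,810 × R$234.27 = R$16,354,388.70.
EBIT = R$16,354,388.70 − R$5,681,000 = R$10,673,388.70.
Interest = R$1,754,000.00, so EBIT − I = R$8,919,388.70.
Degree of combined leverage = contribution ÷ (EBIT − I) = R$16,354,388.70 ÷ R$8,919,388.70 = 1.8336.
EPS therefore changes by 1.8336 × (+8.0%) = +14.7%.

+14.7%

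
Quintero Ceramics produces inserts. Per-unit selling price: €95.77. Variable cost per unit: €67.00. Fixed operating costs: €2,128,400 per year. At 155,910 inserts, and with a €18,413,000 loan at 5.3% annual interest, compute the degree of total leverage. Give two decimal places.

Total contribution margin = 155,910 × €28.77 = €4,485,530.70.
Subtracting fixed costs: EBIT = €4,485,530.70 − €2,128,400 = €2,357,130.70. Interest = €975,889.00.
DOL = €4,485,530.70 ÷ €2,357,130.70 = 1.9030; DFL = €2,357,130.70 ÷ €1,381,241.70 = 1.7065.
DCL = DOL × DFL = 1.9030 × 1.7065 = 3.2475.

3.25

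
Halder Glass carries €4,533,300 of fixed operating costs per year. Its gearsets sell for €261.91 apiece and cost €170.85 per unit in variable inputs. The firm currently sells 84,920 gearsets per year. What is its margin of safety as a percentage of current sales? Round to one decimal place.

Contribution margin per unit = €261.91 − €170.85 = €91.06. Break-even units = €4,533,300 ÷ €91.06 = 49,783.66; break-even revenue = 49,783.66 × €261.91 = €13,038,838.16.
Actual sales revenue = 84,920 × €261.91 = €22,241,397.20.
Margin of safety = (€22,241,397.20 − €13,038,838.16) ÷ €22,241,397.20 = 41.4%.

41.4%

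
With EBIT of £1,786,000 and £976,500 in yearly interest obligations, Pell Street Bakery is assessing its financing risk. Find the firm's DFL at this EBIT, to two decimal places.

2.21

Interest = £976,500.00.
DFL = EBIT ÷ (EBIT − I) = £1,786,000 ÷ (£1,786,000 − £976,500.00) = £1,786,000 ÷ £809,500.00 = 2.2063.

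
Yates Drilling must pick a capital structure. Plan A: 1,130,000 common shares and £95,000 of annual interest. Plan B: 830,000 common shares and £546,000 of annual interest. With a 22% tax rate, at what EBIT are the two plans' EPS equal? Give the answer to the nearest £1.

At indifference, (EBIT − 95,000)(1 − t)/1,130,000 = (EBIT − 546,000)(1 − t)/830,000.
Cancelling (1 − t) and cross-multiplying: 830,000·(EBIT − 95,000) = 1,130,000·(EBIT − 546,000).
Solving, EBIT = (546,000·1,130,000 − 95,000·830,000) / (1,130,000 − 830,000) = 538,130,000,000 / 300,000 = 1,793,766.67.

£1,793,767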